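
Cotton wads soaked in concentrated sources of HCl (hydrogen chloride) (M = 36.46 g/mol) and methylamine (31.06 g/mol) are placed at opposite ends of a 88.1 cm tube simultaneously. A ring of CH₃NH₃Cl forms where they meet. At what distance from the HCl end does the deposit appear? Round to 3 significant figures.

42.3 cm

The fronts meet when d_HCl + d_CH₃NH₂ = L with d_HCl/d_CH₃NH₂ = √(M_CH₃NH₂/M_HCl) (Graham's law). Here √(M_CH₃NH₂/M_HCl) = √(31.06/36.46) = 0.9230.
With d_HCl + d_CH₃NH₂ = 88.1 cm, d_CH₃NH₂ = 88.1/(1 + 0.9230) = 45.81 cm.
d_HCl = 88.1 − 45.81 = 42.3 cm.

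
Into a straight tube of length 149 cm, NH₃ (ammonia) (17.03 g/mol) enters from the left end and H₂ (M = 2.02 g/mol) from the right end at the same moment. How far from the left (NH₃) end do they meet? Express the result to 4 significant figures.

38.17 cm

The fronts meet when d_NH₃ + d_H₂ = L with d_NH₃/d_H₂ = √(M_H₂/M_NH₃) (Graham's law). Here √(M_H₂/M_NH₃) = √(2.02/17.03) = 0.3444.
With d_NH₃ + d_H₂ = 149 cm, d_H₂ = 149/(1 + 0.3444) = 110.8 cm.
d_NH₃ = 149 − 110.8 = 38.17 cm.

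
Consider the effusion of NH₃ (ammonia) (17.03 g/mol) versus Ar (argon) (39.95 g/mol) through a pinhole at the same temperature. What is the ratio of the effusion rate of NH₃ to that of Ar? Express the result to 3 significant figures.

1.53

Since effusion rate ∝ 1/√M, rate_NH₃/rate_Ar = √(M_Ar/M_NH₃) = √(39.95/17.03) = √2.346 = 1.53.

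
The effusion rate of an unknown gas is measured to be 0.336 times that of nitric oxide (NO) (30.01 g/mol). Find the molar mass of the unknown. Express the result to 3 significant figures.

By Graham's law, rate_X/rate_NO = √(M_NO/M_X).
0.336 = √(30.01/M_X)
M_X = 30.01 / 0.336² = 30.01 / 0.1129 = 266 g/mol

266 g/mol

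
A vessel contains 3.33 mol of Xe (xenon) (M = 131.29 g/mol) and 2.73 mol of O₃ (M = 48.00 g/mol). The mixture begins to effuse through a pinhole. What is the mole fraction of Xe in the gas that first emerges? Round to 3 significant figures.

Each component's effusion rate ∝ (its partial pressure)·(1/√M) ∝ n_i/√M_i.
x_Xe(eff) = (n_Xe/√M_Xe) / (n_Xe/√M_Xe + n_O₃/√M_O₃)
= (3.33/√131.29) / (3.33/√131.29 + 2.73/√48.00) = 0.2906/(0.2906 + 0.3940) = 0.424.

0.424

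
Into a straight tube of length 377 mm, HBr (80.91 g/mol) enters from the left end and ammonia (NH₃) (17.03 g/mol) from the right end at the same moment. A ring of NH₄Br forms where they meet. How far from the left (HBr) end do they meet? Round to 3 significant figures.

In equal time, each gas travels a distance ∝ its rate ∝ 1/√M, so d_HBr/d_NH₃ = √(M_NH₃/M_HBr) = √(17.03/80.91) = 0.4588.
With d_HBr + d_NH₃ = 377 mm, d_NH₃ = 377/(1 + 0.4588) = 258.4 mm.
d_HBr = 377 − 258.4 = 119 mm.

119 mm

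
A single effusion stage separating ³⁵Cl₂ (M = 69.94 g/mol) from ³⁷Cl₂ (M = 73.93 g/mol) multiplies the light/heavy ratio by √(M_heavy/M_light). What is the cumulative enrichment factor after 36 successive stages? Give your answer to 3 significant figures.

2.71

The single-stage factor is √(M_heavy/M_light), so 36 stages give [√(73.93/69.94)]^36 = (73.93/69.94)^(36/2).
= 1.05705^18 = 2.71.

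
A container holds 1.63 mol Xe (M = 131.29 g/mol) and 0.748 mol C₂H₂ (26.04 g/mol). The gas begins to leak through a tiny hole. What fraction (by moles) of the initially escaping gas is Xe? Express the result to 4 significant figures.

0.4925

Each component's effusion rate ∝ (its partial pressure)·(1/√M) ∝ n_i/√M_i.
Mole fraction of Xe in the effusate = (n_Xe/√M_Xe) / (n_Xe/√M_Xe + n_C₂H₂/√M_C₂H₂)
= (1.63/√131.29) / (1.63/√131.29 + 0.748/√26.04) = 0.1423/(0.1423 + 0.1466) = 0.4925.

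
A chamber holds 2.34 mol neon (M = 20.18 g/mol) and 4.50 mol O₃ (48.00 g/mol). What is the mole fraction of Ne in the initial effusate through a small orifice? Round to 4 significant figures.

Effusion rate of each component ∝ n_i/√M_i (partial pressure × 1/√M).
Mole fraction of Ne in the effusate = (n_Ne/√M_Ne) / (n_Ne/√M_Ne + n_O₃/√M_O₃)
= (2.34/√20.18) / (2.34/√20.18 + 4.50/√48.00) = 0.5209/(0.5209 + 0.6495) = 0.4451.

0.4451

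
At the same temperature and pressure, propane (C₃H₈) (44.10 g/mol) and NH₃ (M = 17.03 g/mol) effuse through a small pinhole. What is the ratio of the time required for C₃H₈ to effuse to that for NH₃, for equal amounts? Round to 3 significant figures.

Using Graham's law: t_C₃H₈/t_NH₃ = √(M_C₃H₈/M_NH₃) = √(44.10/17.03) = √2.590 = 1.61.

1.61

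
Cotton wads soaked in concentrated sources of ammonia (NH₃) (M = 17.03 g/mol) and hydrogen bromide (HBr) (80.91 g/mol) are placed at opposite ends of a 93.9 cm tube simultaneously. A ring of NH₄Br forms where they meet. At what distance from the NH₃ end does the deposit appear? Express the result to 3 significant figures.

64.4 cm

Distances travelled in equal time are proportional to diffusion rates, so d_NH₃/d_HBr = √(M_HBr/M_NH₃) = √(80.91/17.03) = 2.180.
With d_NH₃ + d_HBr = 93.9 cm, d_HBr = 93.9/(1 + 2.180) = 29.53 cm.
d_NH₃ = 93.9 − 29.53 = 64.4 cm.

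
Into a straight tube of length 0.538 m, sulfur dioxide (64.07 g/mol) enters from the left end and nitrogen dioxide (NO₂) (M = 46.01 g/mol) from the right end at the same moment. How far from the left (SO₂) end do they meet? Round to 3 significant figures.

Distances travelled in equal time are proportional to diffusion rates, so d_SO₂/d_NO₂ = √(M_NO₂/M_SO₂) = √(46.01/64.07) = 0.8474.
With d_SO₂ + d_NO₂ = 0.538 m, d_NO₂ = 0.538/(1 + 0.8474) = 0.2912 m.
d_SO₂ = 0.538 − 0.2912 = 0.247 m.

0.247 m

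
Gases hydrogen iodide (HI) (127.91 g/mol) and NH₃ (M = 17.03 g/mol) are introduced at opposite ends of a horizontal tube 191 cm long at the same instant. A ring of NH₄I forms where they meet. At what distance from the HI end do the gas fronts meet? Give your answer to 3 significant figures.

51.1 cm

The fronts meet when d_HI + d_NH₃ = L with d_HI/d_NH₃ = √(M_NH₃/M_HI) (Graham's law). Here √(M_NH₃/M_HI) = √(17.03/127.91) = 0.3649.
With d_HI + d_NH₃ = 191 cm, d_NH₃ = 191/(1 + 0.3649) = 139.9 cm.
d_HI = 191 − 139.9 = 51.1 cm.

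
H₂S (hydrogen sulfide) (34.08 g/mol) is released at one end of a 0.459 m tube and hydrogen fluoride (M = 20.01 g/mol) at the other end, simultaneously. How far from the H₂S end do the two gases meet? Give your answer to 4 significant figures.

0.1991 m

The fronts meet when d_H₂S + d_HF = L with d_H₂S/d_HF = √(M_HF/M_H₂S) (Graham's law). Here √(M_HF/M_H₂S) = √(20.01/34.08) = 0.7663.
With d_H₂S + d_HF = 0.459 m, d_HF = 0.459/(1 + 0.7663) = 0.2599 m.
d_H₂S = 0.459 − 0.2599 = 0.1991 m.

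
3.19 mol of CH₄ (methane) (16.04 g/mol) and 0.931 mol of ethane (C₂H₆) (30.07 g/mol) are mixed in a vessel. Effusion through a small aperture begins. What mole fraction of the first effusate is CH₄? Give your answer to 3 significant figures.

Each component's effusion rate ∝ (its partial pressure)·(1/√M) ∝ n_i/√M_i.
Mole fraction of CH₄ in the effusate = (n_CH₄/√M_CH₄) / (n_CH₄/√M_CH₄ + n_C₂H₆/√M_C₂H₆)
= (3.19/√16.04) / (3.19/√16.04 + 0.931/√30.07) = 0.7965/(0.7965 + 0.1698) = 0.824.

0.824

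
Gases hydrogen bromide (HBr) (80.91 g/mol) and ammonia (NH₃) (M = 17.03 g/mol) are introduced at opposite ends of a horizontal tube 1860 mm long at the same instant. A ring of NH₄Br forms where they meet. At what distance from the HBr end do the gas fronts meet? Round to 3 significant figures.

Graham's law gives d_HBr/d_NH₃ = rate_HBr/rate_NH₃ = √(M_NH₃/M_HBr) = √(17.03/80.91) = 0.4588.
With d_HBr + d_NH₃ = 1860 mm, d_NH₃ = 1860/(1 + 0.4588) = 1275 mm.
d_HBr = 1860 − 1275 = 585 mm.

585 mm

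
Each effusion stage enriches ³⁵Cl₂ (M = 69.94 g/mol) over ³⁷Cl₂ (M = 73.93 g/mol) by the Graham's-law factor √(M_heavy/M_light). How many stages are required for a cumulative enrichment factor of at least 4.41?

Per stage α = (73.93/69.94)^(1/2) = 1.05705^0.5, giving ln α = 0.02774.
Need α^N ≥ 4.41 ⇒ N ≥ ln(4.41) / ln α = 1.484 / 0.02774 = 53.49.
Rounding up, N = 54 stages.

54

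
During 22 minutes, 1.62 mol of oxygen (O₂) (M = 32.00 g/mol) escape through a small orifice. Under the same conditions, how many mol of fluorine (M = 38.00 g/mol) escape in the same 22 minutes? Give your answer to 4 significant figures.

Since effusion rate ∝ 1/√M, rate_F₂/rate_O₂ = √(M_O₂/M_F₂) = √(32.00/38.00) = √0.8421 = 0.9177.
So the amount for F₂ is 1.62 × 0.9177 = 1.487 mol.

1.487 mol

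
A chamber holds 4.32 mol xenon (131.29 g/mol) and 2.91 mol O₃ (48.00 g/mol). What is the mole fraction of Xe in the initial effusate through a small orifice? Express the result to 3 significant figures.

Rate_i ∝ x_i/√M_i (Graham's law weighted by mole fraction), so the effusate composition follows n_i/√M_i.
So x_Xe in the escaping gas = (n_Xe/√M_Xe) / Σ(n_i/√M_i)
= (4.32/√131.29) / (4.32/√131.29 + 2.91/√48.00) = 0.3770/(0.3770 + 0.4200) = 0.473.

0.473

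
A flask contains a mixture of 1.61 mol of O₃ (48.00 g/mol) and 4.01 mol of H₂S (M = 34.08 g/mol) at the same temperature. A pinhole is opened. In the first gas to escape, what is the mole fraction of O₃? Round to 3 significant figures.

0.253

Effusion rate of each component ∝ n_i/√M_i (partial pressure × 1/√M).
Mole fraction of O₃ in the effusate = (n_O₃/√M_O₃) / (n_O₃/√M_O₃ + n_H₂S/√M_H₂S)
= (1.61/√48.00) / (1.61/√48.00 + 4.01/√34.08) = 0.2324/(0.2324 + 0.6869) = 0.253.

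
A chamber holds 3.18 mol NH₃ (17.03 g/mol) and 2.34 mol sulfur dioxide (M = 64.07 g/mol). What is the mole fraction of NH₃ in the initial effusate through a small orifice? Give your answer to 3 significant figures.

0.725

The effusion rate of species i is ∝ p_i/√M_i ∝ n_i/√M_i.
Mole fraction of NH₃ in the effusate = (n_NH₃/√M_NH₃) / (n_NH₃/√M_NH₃ + n_SO₂/√M_SO₂)
= (3.18/√17.03) / (3.18/√17.03 + 2.34/√64.07) = 0.7706/(0.7706 + 0.2923) = 0.725.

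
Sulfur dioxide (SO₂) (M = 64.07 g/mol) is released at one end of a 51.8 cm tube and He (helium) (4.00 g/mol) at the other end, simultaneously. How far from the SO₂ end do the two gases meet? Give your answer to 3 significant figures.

Graham's law gives d_SO₂/d_He = rate_SO₂/rate_He = √(M_He/M_SO₂) = √(4.00/64.07) = 0.2499.
With d_SO₂ + d_He = 51.8 cm, d_He = 51.8/(1 + 0.2499) = 41.44 cm.
d_SO₂ = 51.8 − 41.44 = 10.4 cm.

10.4 cm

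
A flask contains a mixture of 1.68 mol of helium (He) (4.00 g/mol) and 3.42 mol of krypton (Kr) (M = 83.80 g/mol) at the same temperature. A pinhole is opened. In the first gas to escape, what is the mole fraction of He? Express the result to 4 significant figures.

Each component's effusion rate ∝ (its partial pressure)·(1/√M) ∝ n_i/√M_i.
Mole fraction of He in the effusate = (n_He/√M_He) / (n_He/√M_He + n_Kr/√M_Kr)
= (1.68/√4.00) / (1.68/√4.00 + 3.42/√83.80) = 0.8400/(0.8400 + 0.3736) = 0.6922.

0.6922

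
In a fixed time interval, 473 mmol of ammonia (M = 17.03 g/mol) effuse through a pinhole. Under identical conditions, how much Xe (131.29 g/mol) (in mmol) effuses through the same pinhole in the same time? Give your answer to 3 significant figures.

170 mmol

From Graham's law, rate_Xe/rate_NH₃ = √(M_NH₃/M_Xe) = √(17.03/131.29) = √0.1297 = 0.3602.
So the amount for Xe is 473 × 0.3602 = 170 mmol.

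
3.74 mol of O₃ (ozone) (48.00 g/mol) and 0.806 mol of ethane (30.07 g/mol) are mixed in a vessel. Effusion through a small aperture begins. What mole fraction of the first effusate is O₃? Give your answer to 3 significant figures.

0.786

Effusion rate of each component ∝ n_i/√M_i (partial pressure × 1/√M).
So x_O₃ in the escaping gas = (n_O₃/√M_O₃) / Σ(n_i/√M_i)
= (3.74/√48.00) / (3.74/√48.00 + 0.806/√30.07) = 0.5398/(0.5398 + 0.1470) = 0.786.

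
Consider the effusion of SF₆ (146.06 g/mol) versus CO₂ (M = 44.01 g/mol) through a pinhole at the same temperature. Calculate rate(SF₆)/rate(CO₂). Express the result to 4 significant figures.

From Graham's law, rate_SF₆/rate_CO₂ = √(M_CO₂/M_SF₆) = √(44.01/146.06) = √0.3013 = 0.5489.

0.5489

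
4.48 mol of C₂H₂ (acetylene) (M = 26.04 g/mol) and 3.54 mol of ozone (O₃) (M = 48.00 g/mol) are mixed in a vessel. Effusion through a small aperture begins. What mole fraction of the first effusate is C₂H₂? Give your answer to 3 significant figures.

Rate_i ∝ x_i/√M_i (Graham's law weighted by mole fraction), so the effusate composition follows n_i/√M_i.
x_C₂H₂(eff) = (n_C₂H₂/√M_C₂H₂) / (n_C₂H₂/√M_C₂H₂ + n_O₃/√M_O₃)
= (4.48/√26.04) / (4.48/√26.04 + 3.54/√48.00) = 0.8779/(0.8779 + 0.5110) = 0.632.

0.632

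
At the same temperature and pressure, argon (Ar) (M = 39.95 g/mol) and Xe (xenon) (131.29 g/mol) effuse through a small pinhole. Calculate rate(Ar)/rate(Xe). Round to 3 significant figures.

1.81

Graham's law gives rate_Ar/rate_Xe = √(M_Xe/M_Ar) = √(131.29/39.95) = √3.286 = 1.81.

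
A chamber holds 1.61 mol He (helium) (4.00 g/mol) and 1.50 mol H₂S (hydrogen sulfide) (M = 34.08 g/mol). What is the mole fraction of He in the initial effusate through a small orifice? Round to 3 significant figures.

The effusion rate of species i is ∝ p_i/√M_i ∝ n_i/√M_i.
So x_He in the escaping gas = (n_He/√M_He) / Σ(n_i/√M_i)
= (1.61/√4.00) / (1.61/√4.00 + 1.50/√34.08) = 0.8050/(0.8050 + 0.2569) = 0.758.

0.758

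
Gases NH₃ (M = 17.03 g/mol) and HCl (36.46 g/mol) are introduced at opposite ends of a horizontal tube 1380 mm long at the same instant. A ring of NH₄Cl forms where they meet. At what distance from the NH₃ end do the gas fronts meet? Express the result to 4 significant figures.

In equal time, each gas travels a distance ∝ its rate ∝ 1/√M, so d_NH₃/d_HCl = √(M_HCl/M_NH₃) = √(36.46/17.03) = 1.463.
With d_NH₃ + d_HCl = 1380 mm, d_HCl = 1380/(1 + 1.463) = 560.2 mm.
d_NH₃ = 1380 − 560.2 = 819.8 mm.

819.8 mm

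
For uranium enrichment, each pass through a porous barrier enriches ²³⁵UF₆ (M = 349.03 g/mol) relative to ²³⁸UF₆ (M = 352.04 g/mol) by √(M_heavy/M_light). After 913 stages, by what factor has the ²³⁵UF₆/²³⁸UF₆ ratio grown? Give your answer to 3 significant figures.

Overall factor = α^913 with α = √(352.04/349.03), i.e. (352.04/349.03)^(913/2).
= 1.00862^(913/2) = 50.4.

50.4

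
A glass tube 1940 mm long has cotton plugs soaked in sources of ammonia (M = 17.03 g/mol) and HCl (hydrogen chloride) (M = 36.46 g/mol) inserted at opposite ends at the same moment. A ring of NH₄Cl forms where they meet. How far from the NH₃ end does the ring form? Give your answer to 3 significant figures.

In equal time, each gas travels a distance ∝ its rate ∝ 1/√M, so d_NH₃/d_HCl = √(M_HCl/M_NH₃) = √(36.46/17.03) = 1.463.
With d_NH₃ + d_HCl = 1940 mm, d_HCl = 1940/(1 + 1.463) = 787.6 mm.
d_NH₃ = 1940 − 787.6 = 1150 mm.

1150 mm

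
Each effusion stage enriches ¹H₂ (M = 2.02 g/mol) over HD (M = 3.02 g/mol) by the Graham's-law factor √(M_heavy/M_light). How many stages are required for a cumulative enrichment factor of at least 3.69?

With α = √(3.02/2.02) per stage, ln α = ½ ln(1.49505) = 0.2011.
Need α^N ≥ 3.69 ⇒ N ≥ ln(3.69) / ln α = 1.306 / 0.2011 = 6.49.
So at least 7 stages are needed.

7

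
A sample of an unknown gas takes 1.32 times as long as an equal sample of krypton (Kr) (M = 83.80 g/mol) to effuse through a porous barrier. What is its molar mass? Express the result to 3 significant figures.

Since effusion rate ∝ 1/√M, t_X/t_Kr = √(M_X/M_Kr).
1.32 = √(M_X/83.80)
M_X = 83.80 × 1.32² = 83.80 × 1.742 = 146 g/mol

146 g/mol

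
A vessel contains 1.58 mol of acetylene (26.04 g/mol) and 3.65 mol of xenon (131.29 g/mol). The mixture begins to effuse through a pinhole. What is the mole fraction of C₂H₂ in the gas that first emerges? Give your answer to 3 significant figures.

0.493

The effusion rate of species i is ∝ p_i/√M_i ∝ n_i/√M_i.
So x_C₂H₂ in the escaping gas = (n_C₂H₂/√M_C₂H₂) / Σ(n_i/√M_i)
= (1.58/√26.04) / (1.58/√26.04 + 3.65/√131.29) = 0.3096/(0.3096 + 0.3185) = 0.493.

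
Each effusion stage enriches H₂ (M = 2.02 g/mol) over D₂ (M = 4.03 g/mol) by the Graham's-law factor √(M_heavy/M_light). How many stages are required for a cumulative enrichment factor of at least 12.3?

8

Single-stage factor α = √(4.03/2.02), so ln α = ½ ln(1.99505) = 0.3453.
Need α^N ≥ 12.3 ⇒ N ≥ ln(12.3) / ln α = 2.510 / 0.3453 = 7.27.
Rounding up, N = 8 stages.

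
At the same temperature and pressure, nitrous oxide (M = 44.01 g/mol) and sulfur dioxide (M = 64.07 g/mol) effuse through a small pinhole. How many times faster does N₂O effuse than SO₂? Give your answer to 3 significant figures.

Since effusion rate ∝ 1/√M, rate_N₂O/rate_SO₂ = √(M_SO₂/M_N₂O) = √(64.07/44.01) = √1.456 = 1.21.

1.21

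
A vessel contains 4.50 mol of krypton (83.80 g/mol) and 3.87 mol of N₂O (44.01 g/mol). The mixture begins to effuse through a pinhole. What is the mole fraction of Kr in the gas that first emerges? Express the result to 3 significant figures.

Each component's effusion rate ∝ (its partial pressure)·(1/√M) ∝ n_i/√M_i.
x_Kr(eff) = (n_Kr/√M_Kr) / (n_Kr/√M_Kr + n_N₂O/√M_N₂O)
= (4.50/√83.80) / (4.50/√83.80 + 3.87/√44.01) = 0.4916/(0.4916 + 0.5834) = 0.457.

0.457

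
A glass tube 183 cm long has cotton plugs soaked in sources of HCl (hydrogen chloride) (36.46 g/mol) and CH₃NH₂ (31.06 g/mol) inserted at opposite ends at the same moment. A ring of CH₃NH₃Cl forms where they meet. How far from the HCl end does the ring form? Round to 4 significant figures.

In equal time, each gas travels a distance ∝ its rate ∝ 1/√M, so d_HCl/d_CH₃NH₂ = √(M_CH₃NH₂/M_HCl) = √(31.06/36.46) = 0.9230.
With d_HCl + d_CH₃NH₂ = 183 cm, d_CH₃NH₂ = 183/(1 + 0.9230) = 95.16 cm.
d_HCl = 183 − 95.16 = 87.84 cm.

87.84 cm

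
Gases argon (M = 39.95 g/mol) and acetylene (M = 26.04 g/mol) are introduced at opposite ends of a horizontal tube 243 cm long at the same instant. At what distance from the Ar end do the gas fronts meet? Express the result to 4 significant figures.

108.5 cm

In equal time, each gas travels a distance ∝ its rate ∝ 1/√M, so d_Ar/d_C₂H₂ = √(M_C₂H₂/M_Ar) = √(26.04/39.95) = 0.8074.
With d_Ar + d_C₂H₂ = 243 cm, d_C₂H₂ = 243/(1 + 0.8074) = 134.5 cm.
d_Ar = 243 − 134.5 = 108.5 cm.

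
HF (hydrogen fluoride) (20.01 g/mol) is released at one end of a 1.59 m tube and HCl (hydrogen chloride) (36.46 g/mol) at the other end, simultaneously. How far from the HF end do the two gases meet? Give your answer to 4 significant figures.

Graham's law gives d_HF/d_HCl = rate_HF/rate_HCl = √(M_HCl/M_HF) = √(36.46/20.01) = 1.350.
With d_HF + d_HCl = 1.59 m, d_HCl = 1.59/(1 + 1.350) = 0.6766 m.
d_HF = 1.59 − 0.6766 = 0.9134 m.

0.9134 m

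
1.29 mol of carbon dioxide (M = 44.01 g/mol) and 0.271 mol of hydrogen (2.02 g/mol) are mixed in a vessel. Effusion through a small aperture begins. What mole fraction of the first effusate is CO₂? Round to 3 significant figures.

0.505

Rate_i ∝ x_i/√M_i (Graham's law weighted by mole fraction), so the effusate composition follows n_i/√M_i.
x_CO₂(eff) = (n_CO₂/√M_CO₂) / (n_CO₂/√M_CO₂ + n_H₂/√M_H₂)
= (1.29/√44.01) / (1.29/√44.01 + 0.271/√2.02) = 0.1945/(0.1945 + 0.1907) = 0.505.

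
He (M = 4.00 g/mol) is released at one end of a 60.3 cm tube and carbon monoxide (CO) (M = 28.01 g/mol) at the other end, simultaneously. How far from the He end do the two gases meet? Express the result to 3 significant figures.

43.8 cm

Distances travelled in equal time are proportional to diffusion rates, so d_He/d_CO = √(M_CO/M_He) = √(28.01/4.00) = 2.646.
With d_He + d_CO = 60.3 cm, d_CO = 60.3/(1 + 2.646) = 16.54 cm.
d_He = 60.3 − 16.54 = 43.8 cm.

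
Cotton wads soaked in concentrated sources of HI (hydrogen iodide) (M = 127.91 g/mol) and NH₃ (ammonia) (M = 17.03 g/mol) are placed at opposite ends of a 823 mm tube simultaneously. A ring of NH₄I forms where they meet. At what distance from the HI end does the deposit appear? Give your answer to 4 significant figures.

The fronts meet when d_HI + d_NH₃ = L with d_HI/d_NH₃ = √(M_NH₃/M_HI) (Graham's law). Here √(M_NH₃/M_HI) = √(17.03/127.91) = 0.3649.
With d_HI + d_NH₃ = 823 mm, d_NH₃ = 823/(1 + 0.3649) = 603.0 mm.
d_HI = 823 − 603.0 = 220.0 mm.

220.0 mm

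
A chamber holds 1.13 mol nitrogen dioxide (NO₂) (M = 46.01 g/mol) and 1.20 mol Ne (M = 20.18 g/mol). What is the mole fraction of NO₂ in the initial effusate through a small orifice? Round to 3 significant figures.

0.384

Rate_i ∝ x_i/√M_i (Graham's law weighted by mole fraction), so the effusate composition follows n_i/√M_i.
x_NO₂(eff) = (n_NO₂/√M_NO₂) / (n_NO₂/√M_NO₂ + n_Ne/√M_Ne)
= (1.13/√46.01) / (1.13/√46.01 + 1.20/√20.18) = 0.1666/(0.1666 + 0.2671) = 0.384.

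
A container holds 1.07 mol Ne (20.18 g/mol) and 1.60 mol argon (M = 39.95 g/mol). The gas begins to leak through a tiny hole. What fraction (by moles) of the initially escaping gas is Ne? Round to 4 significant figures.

0.4848

Rate_i ∝ x_i/√M_i (Graham's law weighted by mole fraction), so the effusate composition follows n_i/√M_i.
Mole fraction of Ne in the effusate = (n_Ne/√M_Ne) / (n_Ne/√M_Ne + n_Ar/√M_Ar)
= (1.07/√20.18) / (1.07/√20.18 + 1.60/√39.95) = 0.2382/(0.2382 + 0.2531) = 0.4848.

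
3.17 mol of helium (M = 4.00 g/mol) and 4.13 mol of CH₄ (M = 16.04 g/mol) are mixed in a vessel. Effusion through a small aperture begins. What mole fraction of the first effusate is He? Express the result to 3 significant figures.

The effusion rate of species i is ∝ p_i/√M_i ∝ n_i/√M_i.
So x_He in the escaping gas = (n_He/√M_He) / Σ(n_i/√M_i)
= (3.17/√4.00) / (3.17/√4.00 + 4.13/√16.04) = 1.585/(1.585 + 1.031) = 0.606.

0.606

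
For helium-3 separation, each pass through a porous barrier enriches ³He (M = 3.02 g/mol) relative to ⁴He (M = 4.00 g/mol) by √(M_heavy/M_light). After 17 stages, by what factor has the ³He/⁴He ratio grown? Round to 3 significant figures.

10.9

The single-stage factor is √(M_heavy/M_light), so 17 stages give [√(4.00/3.02)]^17 = (4.00/3.02)^(17/2).
= 1.32450^(17/2) = 10.9.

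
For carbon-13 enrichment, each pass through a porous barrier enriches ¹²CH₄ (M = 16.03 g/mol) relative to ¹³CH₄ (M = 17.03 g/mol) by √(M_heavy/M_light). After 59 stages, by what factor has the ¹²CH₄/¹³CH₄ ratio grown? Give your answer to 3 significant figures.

5.96

The single-stage factor is √(M_heavy/M_light), so 59 stages give [√(17.03/16.03)]^59 = (17.03/16.03)^(59/2).
= 1.06238^(59/2) = 5.96.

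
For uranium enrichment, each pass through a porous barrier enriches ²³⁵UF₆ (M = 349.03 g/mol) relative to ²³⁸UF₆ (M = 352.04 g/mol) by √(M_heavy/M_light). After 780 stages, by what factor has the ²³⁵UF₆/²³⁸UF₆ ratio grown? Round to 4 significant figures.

After 780 stages the ratio has grown by (√(352.04/349.03))^780 = (352.04/349.03)^(780/2).
= 1.00862^390 = 28.47.

28.47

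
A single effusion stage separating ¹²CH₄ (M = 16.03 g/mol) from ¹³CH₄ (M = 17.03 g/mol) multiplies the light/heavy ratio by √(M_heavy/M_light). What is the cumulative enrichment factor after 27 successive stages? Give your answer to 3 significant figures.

2.26

The single-stage factor is √(M_heavy/M_light), so 27 stages give [√(17.03/16.03)]^27 = (17.03/16.03)^(27/2).
= 1.06238^(27/2) = 2.26.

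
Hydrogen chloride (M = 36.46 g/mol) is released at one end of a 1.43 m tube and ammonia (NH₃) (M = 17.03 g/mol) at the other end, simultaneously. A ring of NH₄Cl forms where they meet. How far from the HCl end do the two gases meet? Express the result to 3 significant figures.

0.581 m

Distances travelled in equal time are proportional to diffusion rates, so d_HCl/d_NH₃ = √(M_NH₃/M_HCl) = √(17.03/36.46) = 0.6834.
With d_HCl + d_NH₃ = 1.43 m, d_NH₃ = 1.43/(1 + 0.6834) = 0.8495 m.
d_HCl = 1.43 − 0.8495 = 0.581 m.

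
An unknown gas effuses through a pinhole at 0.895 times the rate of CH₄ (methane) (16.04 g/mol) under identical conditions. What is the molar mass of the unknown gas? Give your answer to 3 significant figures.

20.0 g/mol

Graham's law gives rate_X/rate_CH₄ = √(M_CH₄/M_X).
0.895 = √(16.04/M_X)
M_X = 16.04 / 0.895² = 16.04 / 0.8010 = 20.0 g/mol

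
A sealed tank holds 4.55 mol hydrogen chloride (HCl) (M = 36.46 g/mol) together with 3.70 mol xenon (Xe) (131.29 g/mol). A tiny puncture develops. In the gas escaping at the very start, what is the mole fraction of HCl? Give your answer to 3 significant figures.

Rate_i ∝ x_i/√M_i (Graham's law weighted by mole fraction), so the effusate composition follows n_i/√M_i.
Mole fraction of HCl in the effusate = (n_HCl/√M_HCl) / (n_HCl/√M_HCl + n_Xe/√M_Xe)
= (4.55/√36.46) / (4.55/√36.46 + 3.70/√131.29) = 0.7535/(0.7535 + 0.3229) = 0.700.

0.700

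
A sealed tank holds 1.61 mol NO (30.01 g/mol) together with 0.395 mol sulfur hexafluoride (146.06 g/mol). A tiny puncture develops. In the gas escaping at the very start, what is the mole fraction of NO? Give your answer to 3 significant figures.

Each component's effusion rate ∝ (its partial pressure)·(1/√M) ∝ n_i/√M_i.
x_NO(eff) = (n_NO/√M_NO) / (n_NO/√M_NO + n_SF₆/√M_SF₆)
= (1.61/√30.01) / (1.61/√30.01 + 0.395/√146.06) = 0.2939/(0.2939 + 0.03268) = 0.900.

0.900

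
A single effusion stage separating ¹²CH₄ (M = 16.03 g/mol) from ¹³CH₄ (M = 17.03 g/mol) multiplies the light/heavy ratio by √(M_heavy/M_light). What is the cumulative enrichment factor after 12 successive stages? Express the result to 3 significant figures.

Each stage multiplies the ratio by α = √(17.03/16.03), so after 12 stages the overall factor is α^12 = (17.03/16.03)^(12/2).
= 1.06238^6 = 1.44.

1.44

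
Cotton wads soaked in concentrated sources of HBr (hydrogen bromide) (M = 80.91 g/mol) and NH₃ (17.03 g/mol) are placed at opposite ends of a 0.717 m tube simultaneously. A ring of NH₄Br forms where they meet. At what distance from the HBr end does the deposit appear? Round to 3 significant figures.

0.225 m

The fronts meet when d_HBr + d_NH₃ = L with d_HBr/d_NH₃ = √(M_NH₃/M_HBr) (Graham's law). Here √(M_NH₃/M_HBr) = √(17.03/80.91) = 0.4588.
With d_HBr + d_NH₃ = 0.717 m, d_NH₃ = 0.717/(1 + 0.4588) = 0.4915 m.
d_HBr = 0.717 − 0.4915 = 0.225 m.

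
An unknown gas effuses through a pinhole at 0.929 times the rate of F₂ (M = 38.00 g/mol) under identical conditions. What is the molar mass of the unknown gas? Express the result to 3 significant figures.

Using Graham's law: rate_X/rate_F₂ = √(M_F₂/M_X).
0.929 = √(38.00/M_X)
M_X = 38.00 / 0.929² = 38.00 / 0.8630 = 44.0 g/mol

44.0 g/mol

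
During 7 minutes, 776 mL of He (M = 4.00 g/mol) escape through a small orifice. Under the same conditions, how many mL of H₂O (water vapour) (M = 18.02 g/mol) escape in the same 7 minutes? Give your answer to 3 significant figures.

Using Graham's law: rate_H₂O/rate_He = √(M_He/M_H₂O) = √(4.00/18.02) = √0.2220 = 0.4711.
So the volume for H₂O is 776 × 0.4711 = 366 mL.

366 mL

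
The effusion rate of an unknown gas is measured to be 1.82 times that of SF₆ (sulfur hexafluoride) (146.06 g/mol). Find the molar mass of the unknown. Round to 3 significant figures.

44.1 g/mol

Using Graham's law: rate_X/rate_SF₆ = √(M_SF₆/M_X).
1.82 = √(146.06/M_X)
M_X = 146.06 / 1.82² = 146.06 / 3.312 = 44.1 g/mol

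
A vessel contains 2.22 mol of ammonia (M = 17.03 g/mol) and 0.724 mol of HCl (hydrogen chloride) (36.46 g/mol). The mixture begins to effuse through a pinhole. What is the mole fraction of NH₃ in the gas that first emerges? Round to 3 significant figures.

0.818

Rate_i ∝ x_i/√M_i (Graham's law weighted by mole fraction), so the effusate composition follows n_i/√M_i.
x_NH₃(eff) = (n_NH₃/√M_NH₃) / (n_NH₃/√M_NH₃ + n_HCl/√M_HCl)
= (2.22/√17.03) / (2.22/√17.03 + 0.724/√36.46) = 0.5380/(0.5380 + 0.1199) = 0.818.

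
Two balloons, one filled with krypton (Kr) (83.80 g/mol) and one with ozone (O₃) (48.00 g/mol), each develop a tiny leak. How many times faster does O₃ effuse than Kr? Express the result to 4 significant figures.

1.321

Graham's law gives rate_O₃/rate_Kr = √(M_Kr/M_O₃) = √(83.80/48.00) = √1.746 = 1.321.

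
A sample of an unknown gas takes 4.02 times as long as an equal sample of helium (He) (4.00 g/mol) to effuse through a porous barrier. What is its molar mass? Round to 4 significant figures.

64.64 g/mol

Using Graham's law: t_X/t_He = √(M_X/M_He).
4.02 = √(M_X/4.00)
M_X = 4.00 × 4.02² = 4.00 × 16.16 = 64.64 g/mol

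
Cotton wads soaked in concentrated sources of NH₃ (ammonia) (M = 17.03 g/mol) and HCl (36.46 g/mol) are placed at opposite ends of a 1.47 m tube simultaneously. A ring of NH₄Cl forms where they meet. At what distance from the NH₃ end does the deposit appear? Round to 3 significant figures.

In equal time, each gas travels a distance ∝ its rate ∝ 1/√M, so d_NH₃/d_HCl = √(M_HCl/M_NH₃) = √(36.46/17.03) = 1.463.
With d_NH₃ + d_HCl = 1.47 m, d_HCl = 1.47/(1 + 1.463) = 0.5968 m.
d_NH₃ = 1.47 − 0.5968 = 0.873 m.

0.873 m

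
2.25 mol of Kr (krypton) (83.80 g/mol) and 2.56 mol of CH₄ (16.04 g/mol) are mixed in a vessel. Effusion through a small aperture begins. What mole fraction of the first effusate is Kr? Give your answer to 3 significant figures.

0.278

The effusion rate of species i is ∝ p_i/√M_i ∝ n_i/√M_i.
Mole fraction of Kr in the effusate = (n_Kr/√M_Kr) / (n_Kr/√M_Kr + n_CH₄/√M_CH₄)
= (2.25/√83.80) / (2.25/√83.80 + 2.56/√16.04) = 0.2458/(0.2458 + 0.6392) = 0.278.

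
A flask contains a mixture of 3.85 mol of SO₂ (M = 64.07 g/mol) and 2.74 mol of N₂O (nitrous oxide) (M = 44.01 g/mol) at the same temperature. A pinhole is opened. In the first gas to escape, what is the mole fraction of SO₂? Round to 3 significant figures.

0.538

The effusion rate of species i is ∝ p_i/√M_i ∝ n_i/√M_i.
x_SO₂(eff) = (n_SO₂/√M_SO₂) / (n_SO₂/√M_SO₂ + n_N₂O/√M_N₂O)
= (3.85/√64.07) / (3.85/√64.07 + 2.74/√44.01) = 0.4810/(0.4810 + 0.4130) = 0.538.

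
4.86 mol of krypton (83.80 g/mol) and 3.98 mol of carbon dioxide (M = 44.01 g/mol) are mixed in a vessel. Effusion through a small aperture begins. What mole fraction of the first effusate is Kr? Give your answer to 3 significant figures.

0.469

Rate_i ∝ x_i/√M_i (Graham's law weighted by mole fraction), so the effusate composition follows n_i/√M_i.
So x_Kr in the escaping gas = (n_Kr/√M_Kr) / Σ(n_i/√M_i)
= (4.86/√83.80) / (4.86/√83.80 + 3.98/√44.01) = 0.5309/(0.5309 + 0.5999) = 0.469.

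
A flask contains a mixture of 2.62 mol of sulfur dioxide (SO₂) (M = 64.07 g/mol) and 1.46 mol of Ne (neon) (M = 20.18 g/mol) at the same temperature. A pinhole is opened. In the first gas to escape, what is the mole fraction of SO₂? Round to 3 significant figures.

Rate_i ∝ x_i/√M_i (Graham's law weighted by mole fraction), so the effusate composition follows n_i/√M_i.
Mole fraction of SO₂ in the effusate = (n_SO₂/√M_SO₂) / (n_SO₂/√M_SO₂ + n_Ne/√M_Ne)
= (2.62/√64.07) / (2.62/√64.07 + 1.46/√20.18) = 0.3273/(0.3273 + 0.3250) = 0.502.

0.502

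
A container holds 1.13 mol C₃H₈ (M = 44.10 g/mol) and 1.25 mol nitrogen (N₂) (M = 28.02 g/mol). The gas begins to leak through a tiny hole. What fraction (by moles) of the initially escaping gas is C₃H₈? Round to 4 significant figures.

Rate_i ∝ x_i/√M_i (Graham's law weighted by mole fraction), so the effusate composition follows n_i/√M_i.
x_C₃H₈(eff) = (n_C₃H₈/√M_C₃H₈) / (n_C₃H₈/√M_C₃H₈ + n_N₂/√M_N₂)
= (1.13/√44.10) / (1.13/√44.10 + 1.25/√28.02) = 0.1702/(0.1702 + 0.2361) = 0.4188.

0.4188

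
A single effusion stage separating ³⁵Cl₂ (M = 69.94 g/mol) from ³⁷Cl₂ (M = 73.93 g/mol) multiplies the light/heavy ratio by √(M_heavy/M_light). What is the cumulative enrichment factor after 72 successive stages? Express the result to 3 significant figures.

7.37

The single-stage factor is √(M_heavy/M_light), so 72 stages give [√(73.93/69.94)]^72 = (73.93/69.94)^(72/2).
= 1.05705^36 = 7.37.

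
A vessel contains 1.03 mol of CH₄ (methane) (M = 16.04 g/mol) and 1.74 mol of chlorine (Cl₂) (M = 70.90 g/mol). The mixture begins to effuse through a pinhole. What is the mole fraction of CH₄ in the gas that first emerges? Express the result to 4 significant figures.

Effusion rate of each component ∝ n_i/√M_i (partial pressure × 1/√M).
x_CH₄(eff) = (n_CH₄/√M_CH₄) / (n_CH₄/√M_CH₄ + n_Cl₂/√M_Cl₂)
= (1.03/√16.04) / (1.03/√16.04 + 1.74/√70.90) = 0.2572/(0.2572 + 0.2066) = 0.5545.

0.5545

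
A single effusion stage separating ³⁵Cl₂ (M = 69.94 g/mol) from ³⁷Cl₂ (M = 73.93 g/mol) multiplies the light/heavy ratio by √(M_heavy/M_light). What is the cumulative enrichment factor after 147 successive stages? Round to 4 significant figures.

59.02

Overall factor = α^147 with α = √(73.93/69.94), i.e. (73.93/69.94)^(147/2).
= 1.05705^(147/2) = 59.02.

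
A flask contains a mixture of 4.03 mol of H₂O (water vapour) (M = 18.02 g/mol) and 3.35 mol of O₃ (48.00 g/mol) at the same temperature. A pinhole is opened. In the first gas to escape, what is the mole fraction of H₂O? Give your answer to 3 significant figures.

0.663

Rate_i ∝ x_i/√M_i (Graham's law weighted by mole fraction), so the effusate composition follows n_i/√M_i.
Mole fraction of H₂O in the effusate = (n_H₂O/√M_H₂O) / (n_H₂O/√M_H₂O + n_O₃/√M_O₃)
= (4.03/√18.02) / (4.03/√18.02 + 3.35/√48.00) = 0.9494/(0.9494 + 0.4835) = 0.663.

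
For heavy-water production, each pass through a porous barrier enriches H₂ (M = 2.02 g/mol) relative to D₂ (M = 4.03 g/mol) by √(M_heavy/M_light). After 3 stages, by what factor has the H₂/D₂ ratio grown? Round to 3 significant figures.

2.82

Each stage multiplies the ratio by α = √(4.03/2.02), so after 3 stages the overall factor is α^3 = (4.03/2.02)^(3/2).
= 1.99505^(3/2) = 2.82.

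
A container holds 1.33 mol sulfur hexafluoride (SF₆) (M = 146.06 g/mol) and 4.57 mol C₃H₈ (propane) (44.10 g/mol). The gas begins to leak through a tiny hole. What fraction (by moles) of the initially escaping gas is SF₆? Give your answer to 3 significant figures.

Effusion rate of each component ∝ n_i/√M_i (partial pressure × 1/√M).
So x_SF₆ in the escaping gas = (n_SF₆/√M_SF₆) / Σ(n_i/√M_i)
= (1.33/√146.06) / (1.33/√146.06 + 4.57/√44.10) = 0.1100/(0.1100 + 0.6882) = 0.138.

0.138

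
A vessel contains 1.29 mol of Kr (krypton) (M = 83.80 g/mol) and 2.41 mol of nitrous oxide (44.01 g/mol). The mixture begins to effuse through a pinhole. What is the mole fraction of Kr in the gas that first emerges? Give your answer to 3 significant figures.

Each component's effusion rate ∝ (its partial pressure)·(1/√M) ∝ n_i/√M_i.
So x_Kr in the escaping gas = (n_Kr/√M_Kr) / Σ(n_i/√M_i)
= (1.29/√83.80) / (1.29/√83.80 + 2.41/√44.01) = 0.1409/(0.1409 + 0.3633) = 0.279.

0.279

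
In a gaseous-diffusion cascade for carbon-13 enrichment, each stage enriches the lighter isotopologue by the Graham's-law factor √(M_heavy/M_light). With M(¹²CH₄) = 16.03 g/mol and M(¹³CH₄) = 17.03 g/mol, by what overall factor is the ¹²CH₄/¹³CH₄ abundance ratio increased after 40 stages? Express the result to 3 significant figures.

3.35

The single-stage factor is √(M_heavy/M_light), so 40 stages give [√(17.03/16.03)]^40 = (17.03/16.03)^(40/2).
= 1.06238^20 = 3.35.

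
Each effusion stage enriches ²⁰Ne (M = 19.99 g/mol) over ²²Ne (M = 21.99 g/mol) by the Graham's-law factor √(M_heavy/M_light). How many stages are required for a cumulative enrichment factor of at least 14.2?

56

Per stage α = (21.99/19.99)^(1/2) = 1.10005^0.5, giving ln α = 0.04768.
Need α^N ≥ 14.2 ⇒ N ≥ ln(14.2) / ln α = 2.653 / 0.04768 = 55.65.
Minimum whole number of stages: N = 56.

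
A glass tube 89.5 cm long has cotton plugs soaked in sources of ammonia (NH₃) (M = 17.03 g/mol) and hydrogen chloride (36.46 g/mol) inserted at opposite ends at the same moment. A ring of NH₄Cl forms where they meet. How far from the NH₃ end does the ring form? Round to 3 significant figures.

The fronts meet when d_NH₃ + d_HCl = L with d_NH₃/d_HCl = √(M_HCl/M_NH₃) (Graham's law). Here √(M_HCl/M_NH₃) = √(36.46/17.03) = 1.463.
With d_NH₃ + d_HCl = 89.5 cm, d_HCl = 89.5/(1 + 1.463) = 36.33 cm.
d_NH₃ = 89.5 − 36.33 = 53.2 cm.

53.2 cm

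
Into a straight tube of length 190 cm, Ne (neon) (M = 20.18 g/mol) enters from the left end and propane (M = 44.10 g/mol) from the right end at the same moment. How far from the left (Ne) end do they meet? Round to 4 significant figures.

Graham's law gives d_Ne/d_C₃H₈ = rate_Ne/rate_C₃H₈ = √(M_C₃H₈/M_Ne) = √(44.10/20.18) = 1.478.
With d_Ne + d_C₃H₈ = 190 cm, d_C₃H₈ = 190/(1 + 1.478) = 76.67 cm.
d_Ne = 190 − 76.67 = 113.3 cm.

113.3 cm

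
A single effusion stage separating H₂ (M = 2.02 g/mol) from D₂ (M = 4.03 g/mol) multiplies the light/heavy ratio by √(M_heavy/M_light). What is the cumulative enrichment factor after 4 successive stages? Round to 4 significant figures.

The single-stage factor is √(M_heavy/M_light), so 4 stages give [√(4.03/2.02)]^4 = (4.03/2.02)^(4/2).
= 1.99505^2 = 3.980.

3.980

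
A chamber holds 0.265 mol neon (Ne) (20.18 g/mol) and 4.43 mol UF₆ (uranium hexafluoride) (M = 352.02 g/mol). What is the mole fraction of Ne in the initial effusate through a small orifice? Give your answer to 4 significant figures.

0.1999

The effusion rate of species i is ∝ p_i/√M_i ∝ n_i/√M_i.
Mole fraction of Ne in the effusate = (n_Ne/√M_Ne) / (n_Ne/√M_Ne + n_UF₆/√M_UF₆)
= (0.265/√20.18) / (0.265/√20.18 + 4.43/√352.02) = 0.05899/(0.05899 + 0.2361) = 0.1999.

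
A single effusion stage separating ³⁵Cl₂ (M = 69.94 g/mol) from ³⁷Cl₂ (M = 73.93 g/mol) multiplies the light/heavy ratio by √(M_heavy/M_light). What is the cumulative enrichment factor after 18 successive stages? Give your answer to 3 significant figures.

Each stage multiplies the ratio by α = √(73.93/69.94), so after 18 stages the overall factor is α^18 = (73.93/69.94)^(18/2).
= 1.05705^9 = 1.65.

1.65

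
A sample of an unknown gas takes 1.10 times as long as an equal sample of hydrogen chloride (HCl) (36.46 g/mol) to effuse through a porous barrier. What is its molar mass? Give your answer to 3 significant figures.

44.1 g/mol

Using Graham's law: t_X/t_HCl = √(M_X/M_HCl).
1.10 = √(M_X/36.46)
M_X = 36.46 × 1.10² = 36.46 × 1.210 = 44.1 g/mol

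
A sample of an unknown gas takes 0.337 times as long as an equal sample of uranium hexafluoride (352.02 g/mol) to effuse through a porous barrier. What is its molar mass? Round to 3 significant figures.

From Graham's law, t_X/t_UF₆ = √(M_X/M_UF₆).
0.337 = √(M_X/352.02)
M_X = 352.02 × 0.337² = 352.02 × 0.1136 = 40.0 g/mol

40.0 g/mol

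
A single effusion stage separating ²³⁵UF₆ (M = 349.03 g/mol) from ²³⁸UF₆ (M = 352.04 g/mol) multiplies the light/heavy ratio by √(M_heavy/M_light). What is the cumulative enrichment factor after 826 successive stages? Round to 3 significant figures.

34.7

Overall factor = α^826 with α = √(352.04/349.03), i.e. (352.04/349.03)^(826/2).
= 1.00862^413 = 34.7.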